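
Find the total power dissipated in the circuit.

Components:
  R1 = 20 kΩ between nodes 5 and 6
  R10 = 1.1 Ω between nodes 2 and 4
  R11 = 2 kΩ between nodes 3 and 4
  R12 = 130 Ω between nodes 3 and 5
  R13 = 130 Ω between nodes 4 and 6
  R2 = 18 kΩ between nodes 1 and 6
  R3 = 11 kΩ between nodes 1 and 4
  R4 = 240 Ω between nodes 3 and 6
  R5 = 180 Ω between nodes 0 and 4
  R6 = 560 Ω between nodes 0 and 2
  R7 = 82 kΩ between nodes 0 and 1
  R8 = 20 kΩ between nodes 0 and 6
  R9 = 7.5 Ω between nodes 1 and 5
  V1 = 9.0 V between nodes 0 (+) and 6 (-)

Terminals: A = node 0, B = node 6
Nodal analysis, taking node 6 as the 0 V reference.
Source V1 fixes V_0 = 9 V.
KCL at each unknown node (sum of currents leaving = 0; resistances in Ω):
  Node 1: (V_1 - 0)/18000 + (V_1 - V_4)/11000 + (V_1 - 9)/82000 + (V_1 - V_5)/7.5 = 0
  Node 2: (V_2 - 9)/560 + (V_2 - V_4)/1.1 = 0
  Node 3: (V_3 - 0)/240 + (V_3 - V_4)/2000 + (V_3 - V_5)/130 = 0
  Node 4: (V_4 - V_1)/11000 + (V_4 - 9)/180 + (V_4 - V_2)/1.1 + (V_4 - V_3)/2000 + (V_4 - 0)/130 = 0
  Node 5: (V_5 - 0)/20000 + (V_5 - V_1)/7.5 + (V_5 - V_3)/130 = 0
Collecting terms (coefficients in siemens):
  0.1335·V_1 - 0.00009091·V_4 - 0.1333·V_5 = 0.0001098
  0.9109·V_2 - 0.9091·V_4 = 0.01607
  0.01236·V_3 - 0.0005·V_4 - 0.007692·V_5 = 0
  0.9229·V_4 - 0.00009091·V_1 - 0.9091·V_2 - 0.0005·V_3 = 0.05
  0.1411·V_5 - 0.1333·V_1 - 0.007692·V_3 = 0
Solving these 5 simultaneous equations (Gaussian elimination) gives:
  V_1 = 0.5868 V, V_2 = 4.258 V, V_3 = 0.5352 V, V_4 = 4.248 V
  V_5 = 0.5838 V
Power in each resistor, P = (ΔV)²/R:
  P_R1 = (0.5838 - 0)²/20000 = 0.00001704 W
  P_R2 = (0.5868 - 0)²/18000 = 0.00001913 W
  P_R3 = (0.5868 - 4.248)²/11000 = 0.001219 W
  P_R4 = (0.5352 - 0)²/240 = 0.001194 W
  P_R5 = (9 - 4.248)²/180 = 0.1254 W
  P_R6 = (9 - 4.258)²/560 = 0.04016 W
  P_R7 = (9 - 0.5868)²/82000 = 0.0008632 W
  P_R8 = (9 - 0)²/20000 = 0.00405 W
  P_R9 = (0.5868 - 0.5838)²/7.5 = 0.000001217 W
  P_R10 = (4.258 - 4.248)²/1.1 = 0.00007889 W
  P_R11 = (0.5352 - 4.248)²/2000 = 0.006893 W
  P_R12 = (0.5352 - 0.5838)²/130 = 0.00001815 W
  P_R13 = (4.248 - 0)²/130 = 0.1388 W
P_total = P_R1 + P_R2 + P_R3 + P_R4 + P_R5 + P_R6 + P_R7 + P_R8 + P_R9 + P_R10 + P_R11 + P_R12 + P_R13 = 0.3188 W

Final answer: 0.3188 W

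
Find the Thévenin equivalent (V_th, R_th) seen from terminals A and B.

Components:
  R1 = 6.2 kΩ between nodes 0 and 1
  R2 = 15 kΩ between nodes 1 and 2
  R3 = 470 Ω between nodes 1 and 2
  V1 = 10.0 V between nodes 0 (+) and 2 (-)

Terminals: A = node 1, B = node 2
Step 1 — V_th is the open-circuit voltage V_A - V_B (nothing connected across the terminals).
Nodal analysis, taking node 2 as the 0 V reference.
Source V1 fixes V_0 = 10 V.
KCL at each unknown node (sum of currents leaving = 0; resistances in Ω):
  Node 1: (V_1 - 10)/6200 + (V_1 - 0)/15000 + (V_1 - 0)/470 = 0
Collecting terms: 0.002356 × V_1 = 0.001613  =>  V_1 = 0.6847 V
V_th = V_1 - V_2 = 0.6847 - 0 = 0.6847 V
Step 2 — R_th: zero the source — replace V1 by a short circuit (node 2 merges into node 0) — and find the resistance seen between A (node 1) and B (node 0).
Reduce the network between node 1 (A) and node 0 (B) by series/parallel combination:
  Rp1 = R1 ‖ R2 ‖ R3 (parallel, all between nodes 0 and 1) = 1/(1/6200 + 1/15000 + 1/470) = 424.5 Ω
R_th = 424.5 Ω

Final answer: V_th = 0.6847 V, R_th = 424.5 Ω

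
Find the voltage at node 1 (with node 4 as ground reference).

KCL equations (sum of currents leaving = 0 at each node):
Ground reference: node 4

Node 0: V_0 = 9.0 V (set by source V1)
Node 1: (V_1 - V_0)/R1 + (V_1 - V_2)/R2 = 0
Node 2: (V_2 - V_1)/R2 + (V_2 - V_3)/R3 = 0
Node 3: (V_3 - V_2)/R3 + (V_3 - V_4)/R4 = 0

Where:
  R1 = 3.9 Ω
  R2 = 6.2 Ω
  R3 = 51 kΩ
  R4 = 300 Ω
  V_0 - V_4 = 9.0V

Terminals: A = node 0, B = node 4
Nodal analysis, taking node 4 as the 0 V reference.
Source V1 fixes V_0 = 9 V.
KCL at each unknown node (sum of currents leaving = 0; resistances in Ω):
  Node 1: (V_1 - 9)/3.9 + (V_1 - V_2)/6.2 = 0
  Node 2: (V_2 - V_1)/6.2 + (V_2 - V_3)/51000 = 0
  Node 3: (V_3 - V_2)/51000 + (V_3 - 0)/300 = 0
Collecting terms (coefficients in siemens):
  0.4177·V_1 - 0.1613·V_2 = 2.308
  0.1613·V_2 - 0.1613·V_1 - 0.00001961·V_3 = 0
  0.003353·V_3 - 0.00001961·V_2 = 0
Solving these 3 simultaneous equations (Gaussian elimination) gives:
  V_1 = 8.999 V, V_2 = 8.998 V, V_3 = 0.05262 V
The requested potential is V_1 = 8.999 V.

Final answer: V_1 = 8.999 V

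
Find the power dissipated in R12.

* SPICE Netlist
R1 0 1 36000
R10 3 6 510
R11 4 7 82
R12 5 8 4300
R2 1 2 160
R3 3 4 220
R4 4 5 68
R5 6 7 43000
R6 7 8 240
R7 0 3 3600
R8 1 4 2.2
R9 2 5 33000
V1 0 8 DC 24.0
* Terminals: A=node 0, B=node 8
Nodal analysis, taking node 8 as the 0 V reference.
Source V1 fixes V_0 = 24 V.
KCL at each unknown node (sum of currents leaving = 0; resistances in Ω):
  Node 1: (V_1 - 24)/36000 + (V_1 - V_2)/160 + (V_1 - V_4)/2.2 = 0
  Node 2: (V_2 - V_1)/160 + (V_2 - V_5)/33000 = 0
  Node 3: (V_3 - V_4)/220 + (V_3 - 24)/3600 + (V_3 - V_6)/510 = 0
  Node 4: (V_4 - V_3)/220 + (V_4 - V_5)/68 + (V_4 - V_1)/2.2 + (V_4 - V_7)/82 = 0
  Node 5: (V_5 - V_4)/68 + (V_5 - V_2)/33000 + (V_5 - 0)/4300 = 0
  Node 6: (V_6 - V_7)/43000 + (V_6 - V_3)/510 = 0
  Node 7: (V_7 - V_6)/43000 + (V_7 - 0)/240 + (V_7 - V_4)/82 = 0
Collecting terms (coefficients in siemens):
  0.4608·V_1 - 0.00625·V_2 - 0.4545·V_4 = 0.0006667
  0.00628·V_2 - 0.00625·V_1 - 0.0000303·V_5 = 0
  0.006784·V_3 - 0.004545·V_4 - 0.001961·V_6 = 0.006667
  0.486·V_4 - 0.4545·V_1 - 0.004545·V_3 - 0.01471·V_5 - 0.0122·V_7 = 0
  0.01497·V_5 - 0.0000303·V_2 - 0.01471·V_4 = 0
  0.001984·V_6 - 0.001961·V_3 - 0.00002326·V_7 = 0
  0.01639·V_7 - 0.0122·V_4 - 0.00002326·V_6 = 0
Solving these 7 simultaneous equations (Gaussian elimination) gives:
  V_1 = 1.917 V, V_2 = 1.917 V, V_3 = 3.179 V, V_4 = 1.915 V
  V_5 = 1.886 V, V_6 = 3.158 V, V_7 = 1.43 V
I_R12 = (V_5 - V_8)/R12 = (1.886 - 0)/4300 = 0.0004385 A
P_R12 = I_R12² × R12 = (0.0004385)² × 4300 = 0.0008269 W

Final answer: 0.0008269 W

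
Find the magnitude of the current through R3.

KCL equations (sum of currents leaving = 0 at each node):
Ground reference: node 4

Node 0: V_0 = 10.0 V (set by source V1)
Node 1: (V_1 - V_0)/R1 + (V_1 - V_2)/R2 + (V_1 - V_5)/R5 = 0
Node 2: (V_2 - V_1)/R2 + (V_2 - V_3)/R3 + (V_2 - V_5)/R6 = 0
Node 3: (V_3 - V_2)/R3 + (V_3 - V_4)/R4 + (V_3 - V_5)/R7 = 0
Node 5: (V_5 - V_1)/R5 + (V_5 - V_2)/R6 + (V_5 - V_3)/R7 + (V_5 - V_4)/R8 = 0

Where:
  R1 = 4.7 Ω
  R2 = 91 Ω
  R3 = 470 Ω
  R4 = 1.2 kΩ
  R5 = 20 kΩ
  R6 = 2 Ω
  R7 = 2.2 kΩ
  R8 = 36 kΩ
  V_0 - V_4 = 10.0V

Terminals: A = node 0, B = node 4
Nodal analysis, taking node 4 as the 0 V reference.
Source V1 fixes V_0 = 10 V.
KCL at each unknown node (sum of currents leaving = 0; resistances in Ω):
  Node 1: (V_1 - 10)/4.7 + (V_1 - V_2)/91 + (V_1 - V_5)/20000 = 0
  Node 2: (V_2 - V_1)/91 + (V_2 - V_3)/470 + (V_2 - V_5)/2 = 0
  Node 3: (V_3 - V_2)/470 + (V_3 - 0)/1200 + (V_3 - V_5)/2200 = 0
  Node 5: (V_5 - V_1)/20000 + (V_5 - V_2)/2 + (V_5 - V_3)/2200 + (V_5 - 0)/36000 = 0
Collecting terms (coefficients in siemens):
  0.2238·V_1 - 0.01099·V_2 - 0.00005·V_5 = 2.128
  0.5131·V_2 - 0.01099·V_1 - 0.002128·V_3 - 0.5·V_5 = 0
  0.003416·V_3 - 0.002128·V_2 - 0.0004545·V_5 = 0
  0.5005·V_5 - 0.00005·V_1 - 0.5·V_2 - 0.0004545·V_3 = 0
Solving these 4 simultaneous equations (Gaussian elimination) gives:
  V_1 = 9.971 V, V_2 = 9.41 V, V_3 = 7.114 V, V_5 = 9.408 V
I_R3 = (V_2 - V_3)/R3 = (9.41 - 7.114)/470 = 0.004886 A
|I_R3| = 0.004886 A

Final answer: |I_R3| = 0.004886 A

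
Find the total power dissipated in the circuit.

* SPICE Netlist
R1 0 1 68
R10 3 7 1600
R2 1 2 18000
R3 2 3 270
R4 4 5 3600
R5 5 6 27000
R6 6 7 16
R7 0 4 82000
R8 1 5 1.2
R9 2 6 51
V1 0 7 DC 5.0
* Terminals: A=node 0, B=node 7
Nodal analysis, taking node 7 as the 0 V reference.
Source V1 fixes V_0 = 5 V.
KCL at each unknown node (sum of currents leaving = 0; resistances in Ω):
  Node 1: (V_1 - 5)/68 + (V_1 - V_2)/18000 + (V_1 - V_5)/1.2 = 0
  Node 2: (V_2 - V_1)/18000 + (V_2 - V_3)/270 + (V_2 - V_6)/51 = 0
  Node 3: (V_3 - V_2)/270 + (V_3 - 0)/1600 = 0
  Node 4: (V_4 - V_5)/3600 + (V_4 - 5)/82000 = 0
  Node 5: (V_5 - V_4)/3600 + (V_5 - V_6)/27000 + (V_5 - V_1)/1.2 = 0
  Node 6: (V_6 - V_5)/27000 + (V_6 - 0)/16 + (V_6 - V_2)/51 = 0
Collecting terms (coefficients in siemens):
  0.8481·V_1 - 0.00005556·V_2 - 0.8333·V_5 = 0.07353
  0.02337·V_2 - 0.00005556·V_1 - 0.003704·V_3 - 0.01961·V_6 = 0
  0.004329·V_3 - 0.003704·V_2 = 0
  0.00029·V_4 - 0.0002778·V_5 = 0.00006098
  0.8336·V_5 - 0.8333·V_1 - 0.0002778·V_4 - 0.00003704·V_6 = 0
  0.08214·V_6 - 0.01961·V_2 - 0.00003704·V_5 = 0
Solving these 6 simultaneous equations (Gaussian elimination) gives:
  V_1 = 4.969 V, V_2 = 0.02062 V, V_3 = 0.01764 V, V_4 = 4.97 V
  V_5 = 4.969 V, V_6 = 0.007162 V
Power in each resistor, P = (ΔV)²/R:
  P_R1 = (5 - 4.969)²/68 = 0.00001428 W
  P_R2 = (4.969 - 0.02062)²/18000 = 0.00136 W
  P_R3 = (0.02062 - 0.01764)²/270 = 0.00000003283 W
  P_R4 = (4.97 - 4.969)²/3600 = 0.0000000004839 W
  P_R5 = (4.969 - 0.007162)²/27000 = 0.0009117 W
  P_R6 = (0.007162 - 0)²/16 = 0.000003206 W
  P_R7 = (5 - 4.97)²/82000 = 0.00000001102 W
  P_R8 = (4.969 - 4.969)²/1.2 = 0.00000004036 W
  P_R9 = (0.02062 - 0.007162)²/51 = 0.000003551 W
  P_R10 = (0.01764 - 0)²/1600 = 0.0000001945 W
P_total = P_R1 + P_R2 + P_R3 + P_R4 + P_R5 + P_R6 + P_R7 + P_R8 + P_R9 + P_R10 = 0.002293 W

Final answer: 0.002293 W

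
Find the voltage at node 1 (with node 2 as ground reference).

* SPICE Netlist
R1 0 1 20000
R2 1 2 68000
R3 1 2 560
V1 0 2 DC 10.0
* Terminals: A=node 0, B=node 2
Nodal analysis, taking node 2 as the 0 V reference.
Source V1 fixes V_0 = 10 V.
KCL at each unknown node (sum of currents leaving = 0; resistances in Ω):
  Node 1: (V_1 - 10)/20000 + (V_1 - 0)/68000 + (V_1 - 0)/560 = 0
Collecting terms: 0.00185 × V_1 = 0.0005  =>  V_1 = 0.2702 V
The requested potential is V_1 = 0.2702 V.

Final answer: V_1 = 0.2702 V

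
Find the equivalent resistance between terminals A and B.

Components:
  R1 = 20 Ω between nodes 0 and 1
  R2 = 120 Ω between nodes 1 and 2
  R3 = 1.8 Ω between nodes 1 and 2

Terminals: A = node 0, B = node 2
Reduce the network between node 0 (A) and node 2 (B) by series/parallel combination:
  Rp1 = R2 ‖ R3 (parallel, both between nodes 1 and 2) = 1/(1/120 + 1/1.8) = 1.773 Ω
  Rs1 = R1 + Rp1 (series, joined only at node 1) = 20 + 1.773 = 21.77 Ω
R_eq = 21.77 Ω

Final answer: 21.77 Ω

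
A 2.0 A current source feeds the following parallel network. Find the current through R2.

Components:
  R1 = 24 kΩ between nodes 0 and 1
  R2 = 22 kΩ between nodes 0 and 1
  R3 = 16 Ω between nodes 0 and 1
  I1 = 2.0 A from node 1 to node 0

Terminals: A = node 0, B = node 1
All resistors sit directly between nodes 0 and 1, so they are in parallel and share one voltage V; the full source current 2 A splits among them.
1/R_par = 1/24000 + 1/22000 + 1/16 = 0.06259 S  =>  R_par = 15.98 Ω
V = I × R_par = 2 × 15.98 = 31.96 V
I_R2 = V/R2 = 31.96/22000 = 0.001453 A

Final answer: 0.001453 A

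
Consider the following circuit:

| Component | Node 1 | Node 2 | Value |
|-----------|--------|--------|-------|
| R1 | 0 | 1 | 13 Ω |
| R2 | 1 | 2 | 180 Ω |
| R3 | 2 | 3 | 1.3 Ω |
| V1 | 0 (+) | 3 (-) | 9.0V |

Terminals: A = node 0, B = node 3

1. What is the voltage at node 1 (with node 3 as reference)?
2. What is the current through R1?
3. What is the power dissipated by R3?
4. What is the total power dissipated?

Nodal analysis, taking node 3 as the 0 V reference.
Source V1 fixes V_0 = 9 V.
KCL at each unknown node (sum of currents leaving = 0; resistances in Ω):
  Node 1: (V_1 - 9)/13 + (V_1 - V_2)/180 = 0
  Node 2: (V_2 - V_1)/180 + (V_2 - 0)/1.3 = 0
Collecting terms (coefficients in siemens):
  0.08248·V_1 - 0.005556·V_2 = 0.6923
  0.7748·V_2 - 0.005556·V_1 = 0
Determinant D = (0.08248)(0.7748) - (-0.005556)(-0.005556) = 0.06387
V_1 = [(0.6923)(0.7748) - (-0.005556)(0)]/D = 8.398 V
V_2 = [(0.08248)(0) - (0.6923)(-0.005556)]/D = 0.06022 V
Part 1:
  Read off the nodal solution: V_1 = 8.398 V
Part 2:
  I_R1 = (V_0 - V_1)/R1 = (9 - 8.398)/13 = 0.04632 A
  Magnitude: I_R1 = 0.04632 A
Part 3:
  I_R3 = (V_2 - V_3)/R3 = (0.06022 - 0)/1.3 = 0.04632 A
  P_R3 = I_R3² × R3 = (0.04632)² × 1.3 = 0.002789 W
Part 4:
  Power in each resistor, P = (ΔV)²/R:
    P_R1 = (9 - 8.398)²/13 = 0.02789 W
    P_R2 = (8.398 - 0.06022)²/180 = 0.3862 W
    P_R3 = (0.06022 - 0)²/1.3 = 0.002789 W
  P_total = P_R1 + P_R2 + P_R3 = 0.4169 W

Final answers:
1. V_1 = 8.398 V
2. I_R1 = 0.04632 A
3. P_R3 = 0.002789 W
4. P_total = 0.4169 W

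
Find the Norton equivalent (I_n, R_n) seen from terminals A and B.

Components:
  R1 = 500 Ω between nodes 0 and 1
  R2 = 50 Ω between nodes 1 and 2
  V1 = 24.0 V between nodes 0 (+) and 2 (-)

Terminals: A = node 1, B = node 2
Find the Thévenin equivalent first; then I_n = V_th/R_th and R_n = R_th.
Step 1 — V_th is the open-circuit voltage V_A - V_B (nothing connected across the terminals).
Nodal analysis, taking node 2 as the 0 V reference.
Source V1 fixes V_0 = 24 V.
KCL at each unknown node (sum of currents leaving = 0; resistances in Ω):
  Node 1: (V_1 - 24)/500 + (V_1 - 0)/50 = 0
Collecting terms: 0.022 × V_1 = 0.048  =>  V_1 = 2.182 V
V_th = V_1 - V_2 = 2.182 - 0 = 2.182 V
Step 2 — R_th: zero the source — replace V1 by a short circuit (node 2 merges into node 0) — and find the resistance seen between A (node 1) and B (node 0).
Reduce the network between node 1 (A) and node 0 (B) by series/parallel combination:
  Rp1 = R1 ‖ R2 (parallel, both between nodes 0 and 1) = 1/(1/500 + 1/50) = 45.45 Ω
R_th = 45.45 Ω
I_n = V_th/R_th = 2.182/45.45 = 0.048 A, and R_n = R_th = 45.45 Ω

Final answer: I_n = 0.048 A, R_n = 45.45 Ω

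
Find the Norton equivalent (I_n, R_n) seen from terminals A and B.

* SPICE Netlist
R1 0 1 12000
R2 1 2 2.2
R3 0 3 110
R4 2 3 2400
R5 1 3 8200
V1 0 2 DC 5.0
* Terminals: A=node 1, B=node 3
Find the Thévenin equivalent first; then I_n = V_th/R_th and R_n = R_th.
Step 1 — V_th is the open-circuit voltage V_A - V_B (nothing connected across the terminals).
Nodal analysis, taking node 2 as the 0 V reference.
Source V1 fixes V_0 = 5 V.
KCL at each unknown node (sum of currents leaving = 0; resistances in Ω):
  Node 1: (V_1 - 5)/12000 + (V_1 - 0)/2.2 + (V_1 - V_3)/8200 = 0
  Node 3: (V_3 - 5)/110 + (V_3 - 0)/2400 + (V_3 - V_1)/8200 = 0
Collecting terms (coefficients in siemens):
  0.4548·V_1 - 0.000122·V_3 = 0.0004167
  0.00963·V_3 - 0.000122·V_1 = 0.04545
Determinant D = (0.4548)(0.00963) - (-0.000122)(-0.000122) = 0.004379
V_1 = [(0.0004167)(0.00963) - (-0.000122)(0.04545)]/D = 0.002182 V
V_3 = [(0.4548)(0.04545) - (0.0004167)(-0.000122)]/D = 4.72 V
V_th = V_1 - V_3 = 0.002182 - 4.72 = -4.718 V
Step 2 — R_th: zero the source — replace V1 by a short circuit (node 2 merges into node 0) — and find the resistance seen between A (node 1) and B (node 3).
Reduce the network between node 1 (A) and node 3 (B) by series/parallel combination:
  Rp1 = R1 ‖ R2 (parallel, both between nodes 0 and 1) = 1/(1/12000 + 1/2.2) = 2.2 Ω
  Rp2 = R3 ‖ R4 (parallel, both between nodes 0 and 3) = 1/(1/110 + 1/2400) = 105.2 Ω
  Rs1 = Rp1 + Rp2 (series, joined only at node 0) = 2.2 + 105.2 = 107.4 Ω
  Rp3 = R5 ‖ Rs1 (parallel, both between nodes 1 and 3) = 1/(1/8200 + 1/107.4) = 106 Ω
R_th = 106 Ω
I_n = V_th/R_th = -4.718/106 = -0.04451 A, and R_n = R_th = 106 Ω

Final answer: I_n = -0.04451 A, R_n = 106 Ω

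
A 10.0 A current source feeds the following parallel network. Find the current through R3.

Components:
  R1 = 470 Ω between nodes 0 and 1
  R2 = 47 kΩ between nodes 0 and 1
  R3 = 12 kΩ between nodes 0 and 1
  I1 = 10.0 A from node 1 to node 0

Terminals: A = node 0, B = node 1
All resistors sit directly between nodes 0 and 1, so they are in parallel and share one voltage V; the full source current 10 A splits among them.
1/R_par = 1/470 + 1/47000 + 1/12000 = 0.002232 S  =>  R_par = 448 Ω
V = I × R_par = 10 × 448 = 4480 V
I_R3 = V/R3 = 4480/12000 = 0.3733 A

Final answer: 0.3733 A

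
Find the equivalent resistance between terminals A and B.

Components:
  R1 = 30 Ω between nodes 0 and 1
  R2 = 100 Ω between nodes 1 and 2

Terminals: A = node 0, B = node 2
Reduce the network between node 0 (A) and node 2 (B) by series/parallel combination:
  Rs1 = R1 + R2 (series, joined only at node 1) = 30 + 100 = 130 Ω
R_eq = 130 Ω

Final answer: 130 Ω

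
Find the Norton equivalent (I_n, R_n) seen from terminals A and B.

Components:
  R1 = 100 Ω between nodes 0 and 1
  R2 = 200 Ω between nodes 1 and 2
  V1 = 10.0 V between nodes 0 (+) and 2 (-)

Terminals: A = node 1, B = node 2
Find the Thévenin equivalent first; then I_n = V_th/R_th and R_n = R_th.
Step 1 — V_th is the open-circuit voltage V_A - V_B (nothing connected across the terminals).
Nodal analysis, taking node 2 as the 0 V reference.
Source V1 fixes V_0 = 10 V.
KCL at each unknown node (sum of currents leaving = 0; resistances in Ω):
  Node 1: (V_1 - 10)/100 + (V_1 - 0)/200 = 0
Collecting terms: 0.015 × V_1 = 0.1  =>  V_1 = 6.667 V
V_th = V_1 - V_2 = 6.667 - 0 = 6.667 V
Step 2 — R_th: zero the source — replace V1 by a short circuit (node 2 merges into node 0) — and find the resistance seen between A (node 1) and B (node 0).
Reduce the network between node 1 (A) and node 0 (B) by series/parallel combination:
  Rp1 = R1 ‖ R2 (parallel, both between nodes 0 and 1) = 1/(1/100 + 1/200) = 66.67 Ω
R_th = 66.67 Ω
I_n = V_th/R_th = 6.667/66.67 = 0.1 A, and R_n = R_th = 66.67 Ω

Final answer: I_n = 0.1 A, R_n = 66.67 Ω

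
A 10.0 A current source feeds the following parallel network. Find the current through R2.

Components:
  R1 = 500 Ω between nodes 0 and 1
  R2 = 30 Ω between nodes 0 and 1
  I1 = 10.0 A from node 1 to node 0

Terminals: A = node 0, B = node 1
All resistors sit directly between nodes 0 and 1, so they are in parallel and share one voltage V; the full source current 10 A splits among them.
1/R_par = 1/500 + 1/30 = 0.03533 S  =>  R_par = 28.3 Ω
V = I × R_par = 10 × 28.3 = 283 V
I_R2 = V/R2 = 283/30 = 9.434 A

Final answer: 9.434 A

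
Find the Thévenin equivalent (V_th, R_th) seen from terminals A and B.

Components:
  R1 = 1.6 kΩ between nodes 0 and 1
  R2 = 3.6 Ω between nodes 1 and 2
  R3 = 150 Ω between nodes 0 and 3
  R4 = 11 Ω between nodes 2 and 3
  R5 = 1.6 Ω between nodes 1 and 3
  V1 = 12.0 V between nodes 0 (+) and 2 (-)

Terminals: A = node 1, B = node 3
Step 1 — V_th is the open-circuit voltage V_A - V_B (nothing connected across the terminals).
Nodal analysis, taking node 2 as the 0 V reference.
Source V1 fixes V_0 = 12 V.
KCL at each unknown node (sum of currents leaving = 0; resistances in Ω):
  Node 1: (V_1 - 12)/1600 + (V_1 - 0)/3.6 + (V_1 - V_3)/1.6 = 0
  Node 3: (V_3 - 12)/150 + (V_3 - 0)/11 + (V_3 - V_1)/1.6 = 0
Collecting terms (coefficients in siemens):
  0.9034·V_1 - 0.625·V_3 = 0.0075
  0.7226·V_3 - 0.625·V_1 = 0.08
Determinant D = (0.9034)(0.7226) - (-0.625)(-0.625) = 0.2622
V_1 = [(0.0075)(0.7226) - (-0.625)(0.08)]/D = 0.2114 V
V_3 = [(0.9034)(0.08) - (0.0075)(-0.625)]/D = 0.2936 V
V_th = V_1 - V_3 = 0.2114 - 0.2936 = -0.08217 V
Step 2 — R_th: zero the source — replace V1 by a short circuit (node 2 merges into node 0) — and find the resistance seen between A (node 1) and B (node 3).
Reduce the network between node 1 (A) and node 3 (B) by series/parallel combination:
  Rp1 = R1 ‖ R2 (parallel, both between nodes 0 and 1) = 1/(1/1600 + 1/3.6) = 3.592 Ω
  Rp2 = R3 ‖ R4 (parallel, both between nodes 0 and 3) = 1/(1/150 + 1/11) = 10.25 Ω
  Rs1 = Rp1 + Rp2 (series, joined only at node 0) = 3.592 + 10.25 = 13.84 Ω
  Rp3 = R5 ‖ Rs1 (parallel, both between nodes 1 and 3) = 1/(1/1.6 + 1/13.84) = 1.434 Ω
R_th = 1.434 Ω

Final answer: V_th = -0.08217 V, R_th = 1.434 Ω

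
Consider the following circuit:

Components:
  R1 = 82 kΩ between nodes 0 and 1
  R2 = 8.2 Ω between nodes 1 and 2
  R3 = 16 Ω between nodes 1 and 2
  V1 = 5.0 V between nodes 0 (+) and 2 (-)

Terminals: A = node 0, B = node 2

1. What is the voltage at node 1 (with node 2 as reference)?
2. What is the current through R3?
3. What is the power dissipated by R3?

Nodal analysis, taking node 2 as the 0 V reference.
Source V1 fixes V_0 = 5 V.
KCL at each unknown node (sum of currents leaving = 0; resistances in Ω):
  Node 1: (V_1 - 5)/82000 + (V_1 - 0)/8.2 + (V_1 - 0)/16 = 0
Collecting terms: 0.1845 × V_1 = 0.00006098  =>  V_1 = 0.0003306 V
Part 1:
  Read off the nodal solution: V_1 = 0.0003306 V
Part 2:
  I_R3 = (V_1 - V_2)/R3 = (0.0003306 - 0)/16 = 0.00002066 A
  Magnitude: I_R3 = 0.00002066 A
Part 3:
  I_R3 = (V_1 - V_2)/R3 = (0.0003306 - 0)/16 = 0.00002066 A
  P_R3 = I_R3² × R3 = (0.00002066)² × 16 = 0.000000006829 W

Final answers:
1. V_1 = 0.0003306 V
2. I_R3 = 2.066e-05 A
3. P_R3 = 6.829e-09 W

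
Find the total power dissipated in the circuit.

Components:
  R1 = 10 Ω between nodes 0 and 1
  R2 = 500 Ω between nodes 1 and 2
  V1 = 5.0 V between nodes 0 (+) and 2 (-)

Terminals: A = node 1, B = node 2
Nodal analysis, taking node 2 as the 0 V reference.
Source V1 fixes V_0 = 5 V.
KCL at each unknown node (sum of currents leaving = 0; resistances in Ω):
  Node 1: (V_1 - 5)/10 + (V_1 - 0)/500 = 0
Collecting terms: 0.102 × V_1 = 0.5  =>  V_1 = 4.902 V
Power in each resistor, P = (ΔV)²/R:
  P_R1 = (5 - 4.902)²/10 = 0.0009612 W
  P_R2 = (4.902 - 0)²/500 = 0.04806 W
P_total = P_R1 + P_R2 = 0.04902 W

Final answer: 0.04902 W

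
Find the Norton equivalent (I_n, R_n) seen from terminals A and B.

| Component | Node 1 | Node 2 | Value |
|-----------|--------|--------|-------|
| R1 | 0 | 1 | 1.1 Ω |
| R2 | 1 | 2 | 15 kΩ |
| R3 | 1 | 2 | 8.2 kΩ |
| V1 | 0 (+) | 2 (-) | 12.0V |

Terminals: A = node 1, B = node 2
Find the Thévenin equivalent first; then I_n = V_th/R_th and R_n = R_th.
Step 1 — V_th is the open-circuit voltage V_A - V_B (nothing connected across the terminals).
Nodal analysis, taking node 2 as the 0 V reference.
Source V1 fixes V_0 = 12 V.
KCL at each unknown node (sum of currents leaving = 0; resistances in Ω):
  Node 1: (V_1 - 12)/1.1 + (V_1 - 0)/15000 + (V_1 - 0)/8200 = 0
Collecting terms: 0.9093 × V_1 = 10.91  =>  V_1 = 12 V
V_th = V_1 - V_2 = 12 - 0 = 12 V
Step 2 — R_th: zero the source — replace V1 by a short circuit (node 2 merges into node 0) — and find the resistance seen between A (node 1) and B (node 0).
Reduce the network between node 1 (A) and node 0 (B) by series/parallel combination:
  Rp1 = R1 ‖ R2 ‖ R3 (parallel, all between nodes 0 and 1) = 1/(1/1.1 + 1/15000 + 1/8200) = 1.1 Ω
R_th = 1.1 Ω
I_n = V_th/R_th = 12/1.1 = 10.91 A, and R_n = R_th = 1.1 Ω

Final answer: I_n = 10.91 A, R_n = 1.1 Ω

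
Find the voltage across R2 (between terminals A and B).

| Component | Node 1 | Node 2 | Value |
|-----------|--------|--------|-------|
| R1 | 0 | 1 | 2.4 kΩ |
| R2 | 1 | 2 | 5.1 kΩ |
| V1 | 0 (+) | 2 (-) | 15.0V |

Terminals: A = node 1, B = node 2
R1 and R2 are in series across V1 (node 0 → node 1 → node 2), and the output A–B is taken across R2, so this is a voltage divider.
Series current: I = V1/(R1 + R2) = 15/(2400 + 5100) = 15/7500 = 0.002 A
V_R2 = I × R2 = V1 × R2/(R1 + R2) = 15 × 5100/7500 = 10.2 V

Final answer: 10.2 V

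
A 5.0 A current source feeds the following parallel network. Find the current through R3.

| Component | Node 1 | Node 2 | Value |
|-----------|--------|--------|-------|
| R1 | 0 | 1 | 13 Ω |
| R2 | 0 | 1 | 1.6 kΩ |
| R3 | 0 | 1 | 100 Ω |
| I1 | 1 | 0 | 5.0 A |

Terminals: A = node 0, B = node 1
All resistors sit directly between nodes 0 and 1, so they are in parallel and share one voltage V; the full source current 5 A splits among them.
1/R_par = 1/13 + 1/1600 + 1/100 = 0.08755 S  =>  R_par = 11.42 Ω
V = I × R_par = 5 × 11.42 = 57.11 V
I_R3 = V/R3 = 57.11/100 = 0.5711 A

Final answer: 0.5711 A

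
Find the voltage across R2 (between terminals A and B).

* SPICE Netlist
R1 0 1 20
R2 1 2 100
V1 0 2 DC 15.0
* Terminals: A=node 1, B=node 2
R1 and R2 are in series across V1 (node 0 → node 1 → node 2), and the output A–B is taken across R2, so this is a voltage divider.
Series current: I = V1/(R1 + R2) = 15/(20 + 100) = 15/120 = 0.125 A
V_R2 = I × R2 = V1 × R2/(R1 + R2) = 15 × 100/120 = 12.5 V

Final answer: 12.5 V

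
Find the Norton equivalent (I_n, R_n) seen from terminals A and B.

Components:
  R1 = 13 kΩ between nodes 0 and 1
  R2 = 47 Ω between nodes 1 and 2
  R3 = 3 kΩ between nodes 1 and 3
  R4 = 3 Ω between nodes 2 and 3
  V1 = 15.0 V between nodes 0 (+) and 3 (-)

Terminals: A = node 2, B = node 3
Find the Thévenin equivalent first; then I_n = V_th/R_th and R_n = R_th.
Step 1 — V_th is the open-circuit voltage V_A - V_B (nothing connected across the terminals).
Nodal analysis, taking node 3 as the 0 V reference.
Source V1 fixes V_0 = 15 V.
KCL at each unknown node (sum of currents leaving = 0; resistances in Ω):
  Node 1: (V_1 - 15)/13000 + (V_1 - V_2)/47 + (V_1 - 0)/3000 = 0
  Node 2: (V_2 - V_1)/47 + (V_2 - 0)/3 = 0
Collecting terms (coefficients in siemens):
  0.02169·V_1 - 0.02128·V_2 = 0.001154
  0.3546·V_2 - 0.02128·V_1 = 0
Determinant D = (0.02169)(0.3546) - (-0.02128)(-0.02128) = 0.007238
V_1 = [(0.001154)(0.3546) - (-0.02128)(0)]/D = 0.05653 V
V_2 = [(0.02169)(0) - (0.001154)(-0.02128)]/D = 0.003392 V
V_th = V_2 - V_3 = 0.003392 - 0 = 0.003392 V
Step 2 — R_th: zero the source — replace V1 by a short circuit (node 3 merges into node 0) — and find the resistance seen between A (node 2) and B (node 0).
Reduce the network between node 2 (A) and node 0 (B) by series/parallel combination:
  Rp1 = R1 ‖ R3 (parallel, both between nodes 0 and 1) = 1/(1/13000 + 1/3000) = 2438 Ω
  Rs1 = R2 + Rp1 (series, joined only at node 1) = 47 + 2438 = 2484 Ω
  Rp2 = R4 ‖ Rs1 (parallel, both between nodes 0 and 2) = 1/(1/3 + 1/2484) = 2.996 Ω
R_th = 2.996 Ω
I_n = V_th/R_th = 0.003392/2.996 = 0.001132 A, and R_n = R_th = 2.996 Ω

Final answer: I_n = 0.001132 A, R_n = 2.996 Ω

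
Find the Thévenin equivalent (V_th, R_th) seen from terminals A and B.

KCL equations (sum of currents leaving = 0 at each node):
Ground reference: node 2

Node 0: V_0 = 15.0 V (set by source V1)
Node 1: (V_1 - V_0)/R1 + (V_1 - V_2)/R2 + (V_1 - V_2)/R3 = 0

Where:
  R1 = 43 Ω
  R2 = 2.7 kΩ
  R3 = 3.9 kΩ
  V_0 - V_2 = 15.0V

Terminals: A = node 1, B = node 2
Step 1 — V_th is the open-circuit voltage V_A - V_B (nothing connected across the terminals).
Nodal analysis, taking node 2 as the 0 V reference.
Source V1 fixes V_0 = 15 V.
KCL at each unknown node (sum of currents leaving = 0; resistances in Ω):
  Node 1: (V_1 - 15)/43 + (V_1 - 0)/2700 + (V_1 - 0)/3900 = 0
Collecting terms: 0.02388 × V_1 = 0.3488  =>  V_1 = 14.61 V
V_th = V_1 - V_2 = 14.61 - 0 = 14.61 V
Step 2 — R_th: zero the source — replace V1 by a short circuit (node 2 merges into node 0) — and find the resistance seen between A (node 1) and B (node 0).
Reduce the network between node 1 (A) and node 0 (B) by series/parallel combination:
  Rp1 = R1 ‖ R2 ‖ R3 (parallel, all between nodes 0 and 1) = 1/(1/43 + 1/2700 + 1/3900) = 41.87 Ω
R_th = 41.87 Ω

Final answer: V_th = 14.61 V, R_th = 41.87 Ω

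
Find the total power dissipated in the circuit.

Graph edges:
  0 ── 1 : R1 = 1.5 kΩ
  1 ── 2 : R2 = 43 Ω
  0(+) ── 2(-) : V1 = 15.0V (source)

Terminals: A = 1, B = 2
Nodal analysis, taking node 2 as the 0 V reference.
Source V1 fixes V_0 = 15 V.
KCL at each unknown node (sum of currents leaving = 0; resistances in Ω):
  Node 1: (V_1 - 15)/1500 + (V_1 - 0)/43 = 0
Collecting terms: 0.02392 × V_1 = 0.01  =>  V_1 = 0.418 V
Power in each resistor, P = (ΔV)²/R:
  P_R1 = (15 - 0.418)²/1500 = 0.1418 W
  P_R2 = (0.418 - 0)²/43 = 0.004064 W
P_total = P_R1 + P_R2 = 0.1458 W

Final answer: 0.1458 W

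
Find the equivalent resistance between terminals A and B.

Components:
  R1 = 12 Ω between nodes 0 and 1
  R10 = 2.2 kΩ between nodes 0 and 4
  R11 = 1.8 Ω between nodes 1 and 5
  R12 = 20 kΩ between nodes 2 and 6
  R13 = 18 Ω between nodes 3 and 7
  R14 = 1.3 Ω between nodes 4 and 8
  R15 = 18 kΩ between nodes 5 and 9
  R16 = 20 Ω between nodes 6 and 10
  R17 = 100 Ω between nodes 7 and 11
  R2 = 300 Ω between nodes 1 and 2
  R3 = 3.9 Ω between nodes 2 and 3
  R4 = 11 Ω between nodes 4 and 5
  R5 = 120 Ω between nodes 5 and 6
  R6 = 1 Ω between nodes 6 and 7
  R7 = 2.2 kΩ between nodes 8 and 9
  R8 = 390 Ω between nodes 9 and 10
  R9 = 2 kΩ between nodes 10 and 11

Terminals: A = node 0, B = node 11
The network is not a plain series/parallel combination. Inject a 1 A test current into terminal A (node 0) and return it from terminal B (node 11); then R_eq = V_A / (1 A).
Nodal analysis, taking node 11 as the 0 V reference.
Current source I_test pushes 1 A into node 0 and draws it out of node 11.
KCL at each unknown node (sum of currents leaving = 0; resistances in Ω):
  Node 0: (V_0 - V_1)/12 + (V_0 - V_4)/2200 - 1 = 0
  Node 1: (V_1 - V_0)/12 + (V_1 - V_2)/300 + (V_1 - V_5)/1.8 = 0
  Node 2: (V_2 - V_1)/300 + (V_2 - V_3)/3.9 + (V_2 - V_6)/20000 = 0
  Node 3: (V_3 - V_2)/3.9 + (V_3 - V_7)/18 = 0
  Node 4: (V_4 - V_0)/2200 + (V_4 - V_5)/11 + (V_4 - V_8)/1.3 = 0
  Node 5: (V_5 - V_1)/1.8 + (V_5 - V_4)/11 + (V_5 - V_6)/120 + (V_5 - V_9)/18000 = 0
  Node 6: (V_6 - V_2)/20000 + (V_6 - V_5)/120 + (V_6 - V_7)/1 + (V_6 - V_10)/20 = 0
  Node 7: (V_7 - V_3)/18 + (V_7 - V_6)/1 + (V_7 - 0)/100 = 0
  Node 8: (V_8 - V_4)/1.3 + (V_8 - V_9)/2200 = 0
  Node 9: (V_9 - V_5)/18000 + (V_9 - V_8)/2200 + (V_9 - V_10)/390 = 0
  Node 10: (V_10 - V_6)/20 + (V_10 - V_9)/390 + (V_10 - 0)/2000 = 0
Collecting terms (coefficients in siemens):
  0.08379·V_0 - 0.08333·V_1 - 0.0004545·V_4 = 1
  0.6422·V_1 - 0.08333·V_0 - 0.003333·V_2 - 0.5556·V_5 = 0
  0.2598·V_2 - 0.003333·V_1 - 0.2564·V_3 - 0.00005·V_6 = 0
  0.312·V_3 - 0.2564·V_2 - 0.05556·V_7 = 0
  0.8606·V_4 - 0.0004545·V_0 - 0.09091·V_5 - 0.7692·V_8 = 0
  0.6549·V_5 - 0.5556·V_1 - 0.09091·V_4 - 0.008333·V_6 - 0.00005556·V_9 = 0
  1.058·V_6 - 0.00005·V_2 - 0.008333·V_5 - 1·V_7 - 0.05·V_10 = 0
  1.066·V_7 - 0.05556·V_3 - 1·V_6 = 0
  0.7697·V_8 - 0.7692·V_4 - 0.0004545·V_9 = 0
  0.003074·V_9 - 0.00005556·V_5 - 0.0004545·V_8 - 0.002564·V_10 = 0
  0.05306·V_10 - 0.05·V_6 - 0.002564·V_9 = 0
Solving these 11 simultaneous equations (Gaussian elimination) gives:
  V_0 = 192.9 V, V_1 = 181 V, V_2 = 101 V, V_3 = 100 V
  V_4 = 179.4 V, V_5 = 179.7 V, V_6 = 95.9 V, V_7 = 95.22 V
  V_8 = 179.3 V, V_9 = 109.5 V, V_10 = 95.66 V
R_eq = V_0 / 1 A = 192.9 Ω

Final answer: 192.9 Ω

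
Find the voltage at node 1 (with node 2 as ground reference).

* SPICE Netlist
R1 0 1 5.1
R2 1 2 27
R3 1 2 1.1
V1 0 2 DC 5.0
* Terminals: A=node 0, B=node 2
Nodal analysis, taking node 2 as the 0 V reference.
Source V1 fixes V_0 = 5 V.
KCL at each unknown node (sum of currents leaving = 0; resistances in Ω):
  Node 1: (V_1 - 5)/5.1 + (V_1 - 0)/27 + (V_1 - 0)/1.1 = 0
Collecting terms: 1.142 × V_1 = 0.9804  =>  V_1 = 0.8583 V
The requested potential is V_1 = 0.8583 V.

Final answer: V_1 = 0.8583 V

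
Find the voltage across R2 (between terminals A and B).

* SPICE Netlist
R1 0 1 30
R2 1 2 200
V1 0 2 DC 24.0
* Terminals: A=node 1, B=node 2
R1 and R2 are in series across V1 (node 0 → node 1 → node 2), and the output A–B is taken across R2, so this is a voltage divider.
Series current: I = V1/(R1 + R2) = 24/(30 + 200) = 24/230 = 0.1043 A
V_R2 = I × R2 = V1 × R2/(R1 + R2) = 24 × 200/230 = 20.87 V

Final answer: 20.87 V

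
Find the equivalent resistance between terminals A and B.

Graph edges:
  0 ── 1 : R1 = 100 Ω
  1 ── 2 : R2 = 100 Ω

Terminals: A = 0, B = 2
Reduce the network between node 0 (A) and node 2 (B) by series/parallel combination:
  Rs1 = R1 + R2 (series, joined only at node 1) = 100 + 100 = 200 Ω
R_eq = 200 Ω

Final answer: 200 Ω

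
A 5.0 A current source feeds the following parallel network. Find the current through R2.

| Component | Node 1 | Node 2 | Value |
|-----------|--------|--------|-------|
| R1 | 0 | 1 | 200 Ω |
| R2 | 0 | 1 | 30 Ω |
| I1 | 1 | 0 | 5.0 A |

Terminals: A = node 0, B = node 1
All resistors sit directly between nodes 0 and 1, so they are in parallel and share one voltage V; the full source current 5 A splits among them.
1/R_par = 1/200 + 1/30 = 0.03833 S  =>  R_par = 26.09 Ω
V = I × R_par = 5 × 26.09 = 130.4 V
I_R2 = V/R2 = 130.4/30 = 4.348 A

Final answer: 4.348 A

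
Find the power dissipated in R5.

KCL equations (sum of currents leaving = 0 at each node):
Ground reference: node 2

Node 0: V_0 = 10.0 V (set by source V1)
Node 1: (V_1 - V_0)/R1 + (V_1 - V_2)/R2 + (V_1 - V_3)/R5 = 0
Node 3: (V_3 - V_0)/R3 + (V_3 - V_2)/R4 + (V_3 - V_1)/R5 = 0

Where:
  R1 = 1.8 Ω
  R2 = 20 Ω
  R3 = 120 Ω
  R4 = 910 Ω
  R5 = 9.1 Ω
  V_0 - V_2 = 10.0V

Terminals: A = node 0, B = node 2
Nodal analysis, taking node 2 as the 0 V reference.
Source V1 fixes V_0 = 10 V.
KCL at each unknown node (sum of currents leaving = 0; resistances in Ω):
  Node 1: (V_1 - 10)/1.8 + (V_1 - 0)/20 + (V_1 - V_3)/9.1 = 0
  Node 3: (V_3 - 10)/120 + (V_3 - 0)/910 + (V_3 - V_1)/9.1 = 0
Collecting terms (coefficients in siemens):
  0.7154·V_1 - 0.1099·V_3 = 5.556
  0.1193·V_3 - 0.1099·V_1 = 0.08333
Determinant D = (0.7154)(0.1193) - (-0.1099)(-0.1099) = 0.07329
V_1 = [(5.556)(0.1193) - (-0.1099)(0.08333)]/D = 9.17 V
V_3 = [(0.7154)(0.08333) - (5.556)(-0.1099)]/D = 9.143 V
I_R5 = (V_1 - V_3)/R5 = (9.17 - 9.143)/9.1 = 0.002906 A
P_R5 = I_R5² × R5 = (0.002906)² × 9.1 = 0.00007686 W

Final answer: 7.686e-05 W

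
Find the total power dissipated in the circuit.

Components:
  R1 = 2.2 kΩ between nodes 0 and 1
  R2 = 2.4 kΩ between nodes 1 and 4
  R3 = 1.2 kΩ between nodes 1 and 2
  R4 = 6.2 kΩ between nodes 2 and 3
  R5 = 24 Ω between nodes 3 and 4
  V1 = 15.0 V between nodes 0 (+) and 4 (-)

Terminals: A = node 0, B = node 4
Nodal analysis, taking node 4 as the 0 V reference.
Source V1 fixes V_0 = 15 V.
KCL at each unknown node (sum of currents leaving = 0; resistances in Ω):
  Node 1: (V_1 - 15)/2200 + (V_1 - 0)/2400 + (V_1 - V_2)/1200 = 0
  Node 2: (V_2 - V_1)/1200 + (V_2 - V_3)/6200 = 0
  Node 3: (V_3 - V_2)/6200 + (V_3 - 0)/24 = 0
Collecting terms (coefficients in siemens):
  0.001705·V_1 - 0.0008333·V_2 = 0.006818
  0.0009946·V_2 - 0.0008333·V_1 - 0.0001613·V_3 = 0
  0.04183·V_3 - 0.0001613·V_2 = 0
Solving these 3 simultaneous equations (Gaussian elimination) gives:
  V_1 = 6.778 V, V_2 = 5.683 V, V_3 = 0.02191 V
Power in each resistor, P = (ΔV)²/R:
  P_R1 = (15 - 6.778)²/2200 = 0.03073 W
  P_R2 = (6.778 - 0)²/2400 = 0.01914 W
  P_R3 = (6.778 - 5.683)²/1200 = 0.001 W
  P_R4 = (5.683 - 0.02191)²/6200 = 0.005168 W
  P_R5 = (0.02191 - 0)²/24 = 0.00002001 W
P_total = P_R1 + P_R2 + P_R3 + P_R4 + P_R5 = 0.05606 W

Final answer: 0.05606 W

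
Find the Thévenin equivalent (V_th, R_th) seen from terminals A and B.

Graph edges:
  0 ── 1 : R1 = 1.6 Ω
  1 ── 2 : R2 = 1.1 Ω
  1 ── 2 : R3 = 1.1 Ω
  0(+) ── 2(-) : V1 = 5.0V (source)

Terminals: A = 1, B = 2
Step 1 — V_th is the open-circuit voltage V_A - V_B (nothing connected across the terminals).
Nodal analysis, taking node 2 as the 0 V reference.
Source V1 fixes V_0 = 5 V.
KCL at each unknown node (sum of currents leaving = 0; resistances in Ω):
  Node 1: (V_1 - 5)/1.6 + (V_1 - 0)/1.1 + (V_1 - 0)/1.1 = 0
Collecting terms: 2.443 × V_1 = 3.125  =>  V_1 = 1.279 V
V_th = V_1 - V_2 = 1.279 - 0 = 1.279 V
Step 2 — R_th: zero the source — replace V1 by a short circuit (node 2 merges into node 0) — and find the resistance seen between A (node 1) and B (node 0).
Reduce the network between node 1 (A) and node 0 (B) by series/parallel combination:
  Rp1 = R1 ‖ R2 ‖ R3 (parallel, all between nodes 0 and 1) = 1/(1/1.6 + 1/1.1 + 1/1.1) = 0.4093 Ω
R_th = 0.4093 Ω

Final answer: V_th = 1.279 V, R_th = 0.4093 Ω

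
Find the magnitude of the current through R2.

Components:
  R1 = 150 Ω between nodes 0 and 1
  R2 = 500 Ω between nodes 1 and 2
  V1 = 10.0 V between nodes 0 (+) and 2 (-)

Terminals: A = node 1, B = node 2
Nodal analysis, taking node 2 as the 0 V reference.
Source V1 fixes V_0 = 10 V.
KCL at each unknown node (sum of currents leaving = 0; resistances in Ω):
  Node 1: (V_1 - 10)/150 + (V_1 - 0)/500 = 0
Collecting terms: 0.008667 × V_1 = 0.06667  =>  V_1 = 7.692 V
I_R2 = (V_1 - V_2)/R2 = (7.692 - 0)/500 = 0.01538 A
|I_R2| = 0.01538 A

Final answer: |I_R2| = 0.01538 A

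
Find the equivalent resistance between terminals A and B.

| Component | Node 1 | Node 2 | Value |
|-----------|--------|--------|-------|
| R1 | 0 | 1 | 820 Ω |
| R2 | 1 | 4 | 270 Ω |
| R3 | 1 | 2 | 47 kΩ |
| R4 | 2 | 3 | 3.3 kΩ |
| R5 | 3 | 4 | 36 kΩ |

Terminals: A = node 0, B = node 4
Reduce the network between node 0 (A) and node 4 (B) by series/parallel combination:
  Rs1 = R3 + R4 (series, joined only at node 2) = 47000 + 3300 = 50300 Ω
  Rs2 = R5 + Rs1 (series, joined only at node 3) = 36000 + 50300 = 86300 Ω
  Rp1 = R2 ‖ Rs2 (parallel, both between nodes 1 and 4) = 1/(1/270 + 1/86300) = 269.2 Ω
  Rs3 = R1 + Rp1 (series, joined only at node 1) = 820 + 269.2 = 1089 Ω
R_eq = 1.089 kΩ

Final answer: 1.089 kΩ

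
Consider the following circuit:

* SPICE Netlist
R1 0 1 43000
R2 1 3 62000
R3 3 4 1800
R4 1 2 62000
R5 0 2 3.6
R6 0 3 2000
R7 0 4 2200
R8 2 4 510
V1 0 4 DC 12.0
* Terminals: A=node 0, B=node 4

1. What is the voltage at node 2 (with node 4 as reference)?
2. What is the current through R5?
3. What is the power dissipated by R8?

Nodal analysis, taking node 4 as the 0 V reference.
Source V1 fixes V_0 = 12 V.
KCL at each unknown node (sum of currents leaving = 0; resistances in Ω):
  Node 1: (V_1 - 12)/43000 + (V_1 - V_3)/62000 + (V_1 - V_2)/62000 = 0
  Node 2: (V_2 - V_1)/62000 + (V_2 - 12)/3.6 + (V_2 - 0)/510 = 0
  Node 3: (V_3 - V_1)/62000 + (V_3 - 0)/1800 + (V_3 - 12)/2000 = 0
Collecting terms (coefficients in siemens):
  0.00005551·V_1 - 0.00001613·V_2 - 0.00001613·V_3 = 0.0002791
  0.2798·V_2 - 0.00001613·V_1 = 3.333
  0.001072·V_3 - 0.00001613·V_1 = 0.006
Solving these 3 simultaneous equations (Gaussian elimination) gives:
  V_1 = 10.16 V, V_2 = 11.92 V, V_3 = 5.752 V
Part 1:
  Read off the nodal solution: V_2 = 11.92 V
Part 2:
  I_R5 = (V_0 - V_2)/R5 = (12 - 11.92)/3.6 = 0.02339 A
  Magnitude: I_R5 = 0.02339 A
Part 3:
  I_R8 = (V_2 - V_4)/R8 = (11.92 - 0)/510 = 0.02336 A
  P_R8 = I_R8² × R8 = (0.02336)² × 510 = 0.2784 W

Final answers:
1. V_2 = 11.92 V
2. I_R5 = 0.02339 A
3. P_R8 = 0.2784 W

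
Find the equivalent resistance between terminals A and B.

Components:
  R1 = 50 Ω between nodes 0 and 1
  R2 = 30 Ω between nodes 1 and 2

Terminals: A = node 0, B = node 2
Reduce the network between node 0 (A) and node 2 (B) by series/parallel combination:
  Rs1 = R1 + R2 (series, joined only at node 1) = 50 + 30 = 80 Ω
R_eq = 80 Ω

Final answer: 80 Ω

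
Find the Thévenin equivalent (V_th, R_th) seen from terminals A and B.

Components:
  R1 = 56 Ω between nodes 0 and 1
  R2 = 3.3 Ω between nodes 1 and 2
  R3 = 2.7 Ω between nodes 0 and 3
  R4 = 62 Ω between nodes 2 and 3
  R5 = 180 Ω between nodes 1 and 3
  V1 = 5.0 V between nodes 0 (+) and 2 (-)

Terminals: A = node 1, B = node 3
Step 1 — V_th is the open-circuit voltage V_A - V_B (nothing connected across the terminals).
Nodal analysis, taking node 2 as the 0 V reference.
Source V1 fixes V_0 = 5 V.
KCL at each unknown node (sum of currents leaving = 0; resistances in Ω):
  Node 1: (V_1 - 5)/56 + (V_1 - 0)/3.3 + (V_1 - V_3)/180 = 0
  Node 3: (V_3 - 5)/2.7 + (V_3 - 0)/62 + (V_3 - V_1)/180 = 0
Collecting terms (coefficients in siemens):
  0.3264·V_1 - 0.005556·V_3 = 0.08929
  0.3921·V_3 - 0.005556·V_1 = 1.852
Determinant D = (0.3264)(0.3921) - (-0.005556)(-0.005556) = 0.128
V_1 = [(0.08929)(0.3921) - (-0.005556)(1.852)]/D = 0.354 V
V_3 = [(0.3264)(1.852) - (0.08929)(-0.005556)]/D = 4.728 V
V_th = V_1 - V_3 = 0.354 - 4.728 = -4.374 V
Step 2 — R_th: zero the source — replace V1 by a short circuit (node 2 merges into node 0) — and find the resistance seen between A (node 1) and B (node 3).
Reduce the network between node 1 (A) and node 3 (B) by series/parallel combination:
  Rp1 = R1 ‖ R2 (parallel, both between nodes 0 and 1) = 1/(1/56 + 1/3.3) = 3.116 Ω
  Rp2 = R3 ‖ R4 (parallel, both between nodes 0 and 3) = 1/(1/2.7 + 1/62) = 2.587 Ω
  Rs1 = Rp1 + Rp2 (series, joined only at node 0) = 3.116 + 2.587 = 5.704 Ω
  Rp3 = R5 ‖ Rs1 (parallel, both between nodes 1 and 3) = 1/(1/180 + 1/5.704) = 5.529 Ω
R_th = 5.529 Ω

Final answer: V_th = -4.374 V, R_th = 5.529 Ω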